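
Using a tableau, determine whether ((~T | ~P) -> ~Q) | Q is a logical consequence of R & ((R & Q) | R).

Initial set: {(R & ((R & Q) | R)); ~(((~T | ~P) -> ~Q) | Q)}.
(R & ((R & Q) | R)): α-rule — add R, ((R & Q) | R).
~(((~T | ~P) -> ~Q) | Q): α-rule — add ~((~T | ~P) -> ~Q), ~Q.
~((~T | ~P) -> ~Q): α-rule — add (~T | ~P), ~~Q.
× closes — contains both Q and ~Q.
All 1 branch closes.
Every branch closed, so the premises entail the conclusion.

Yes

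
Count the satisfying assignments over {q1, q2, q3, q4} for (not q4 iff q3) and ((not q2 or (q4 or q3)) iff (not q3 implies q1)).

6

Initial set: {T ((not q4 iff q3) and ((not q2 or (q4 or q3)) iff (not q3 implies q1)))}.
T ((not q4 iff q3) and ((not q2 or (q4 or q3)) iff (not q3 implies q1))): α-rule — add T (not q4 iff q3), T ((not q2 or (q4 or q3)) iff (not q3 implies q1)).
T (not q4 iff q3): β-rule — branch into T not q4, T q3  //  F not q4, F q3.
  branch 1 (add T not q4, T q3):
    T ((not q2 or (q4 or q3)) iff (not q3 implies q1)): β-rule — branch into T (not q2 or (q4 or q3)), T (not q3 implies q1)  //  F (not q2 or (q4 or q3)), F (not q3 implies q1).
      branch 1.1 (add T (not q2 or (q4 or q3)), T (not q3 implies q1)):
        T (not q2 or (q4 or q3)): β-rule — branch into T not q2  //  T (q4 or q3).
          branch 1.1.1 (add T not q2):
            T (not q3 implies q1): β-rule — branch into F not q3  //  T q1.
              branch 1.1.1.1 (add F not q3):
                ○ open, literals {q2=0, q3=1, q4=0}.
              branch 1.1.1.2 (add T q1):
                ○ open, literals {q1=1, q2=0, q3=1, q4=0}.
          branch 1.1.2 (add T (q4 or q3)):
            T (not q3 implies q1): β-rule — branch into F not q3  //  T q1.
              branch 1.1.2.1 (add F not q3):
                T (q4 or q3): β-rule — branch into T q4  //  T q3.
                  branch 1.1.2.1.1 (add T q4):
                    × closes — contains both q4 and not q4.
                  branch 1.1.2.1.2 (add T q3):
                    ○ open, literals {q3=1, q4=0}.
              branch 1.1.2.2 (add T q1):
                T (q4 or q3): β-rule — branch into T q4  //  T q3.
                  branch 1.1.2.2.1 (add T q4):
                    × closes — contains both q4 and not q4.
                  branch 1.1.2.2.2 (add T q3):
                    ○ open, literals {q1=1, q3=1, q4=0}.
      branch 1.2 (add F (not q2 or (q4 or q3)), F (not q3 implies q1)):
        F (not q2 or (q4 or q3)): α-rule — add F not q2, F (q4 or q3).
        F (not q3 implies q1): α-rule — add T not q3, F q1.
        × closes — contains both q3 and not q3.
  branch 2 (add F not q4, F q3):
    T ((not q2 or (q4 or q3)) iff (not q3 implies q1)): β-rule — branch into T (not q2 or (q4 or q3)), T (not q3 implies q1)  //  F (not q2 or (q4 or q3)), F (not q3 implies q1).
      branch 2.1 (add T (not q2 or (q4 or q3)), T (not q3 implies q1)):
        T (not q2 or (q4 or q3)): β-rule — branch into T not q2  //  T (q4 or q3).
          branch 2.1.1 (add T not q2):
            T (not q3 implies q1): β-rule — branch into F not q3  //  T q1.
              branch 2.1.1.1 (add F not q3):
                × closes — contains both q3 and not q3.
              branch 2.1.1.2 (add T q1):
                ○ open, literals {q1=1, q2=0, q3=0, q4=1}.
          branch 2.1.2 (add T (q4 or q3)):
            T (not q3 implies q1): β-rule — branch into F not q3  //  T q1.
              branch 2.1.2.1 (add F not q3):
                × closes — contains both q3 and not q3.
              branch 2.1.2.2 (add T q1):
                T (q4 or q3): β-rule — branch into T q4  //  T q3.
                  branch 2.1.2.2.1 (add T q4):
                    ○ open, literals {q1=1, q3=0, q4=1}.
                  branch 2.1.2.2.2 (add T q3):
                    × closes — contains both q3 and not q3.
      branch 2.2 (add F (not q2 or (q4 or q3)), F (not q3 implies q1)):
        F (not q2 or (q4 or q3)): α-rule — add F not q2, F (q4 or q3).
        F (not q3 implies q1): α-rule — add T not q3, F q1.
        F (q4 or q3): α-rule — add F q4, F q3.
        × closes — contains both q4 and not q4.
7 branches closed, 6 open.
Each open branch fixes some atoms; the unmentioned ones are free. Counting distinct full assignments: branch {q2=0, q3=1, q4=0} (q1) contributes 2 new; branch {q1=1, q2=0, q3=1, q4=0} (none free) contributes 0 new; branch {q3=1, q4=0} (q1, q2) contributes 2 new; branch {q1=1, q3=1, q4=0} (q2) contributes 0 new; branch {q1=1, q2=0, q3=0, q4=1} (none free) contributes 1 new; branch {q1=1, q3=0, q4=1} (q2) contributes 1 new. Total: 6.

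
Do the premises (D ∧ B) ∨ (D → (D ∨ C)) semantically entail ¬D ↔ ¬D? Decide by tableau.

Initial set: {((D ∧ B) ∨ (D → (D ∨ C))); ¬(¬D ↔ ¬D)}.
((D ∧ B) ∨ (D → (D ∨ C))): β-rule — branch into (D ∧ B)  //  (D → (D ∨ C)).
  branch 1 (add (D ∧ B)):
    (D ∧ B): α-rule — add D, B.
    ¬(¬D ↔ ¬D): β-rule — branch into ¬D, ¬¬D  //  ¬¬D, ¬D.
      branch 1.1 (add ¬D, ¬¬D):
        × closes — contains both D and ¬D.
      branch 1.2 (add ¬¬D, ¬D):
        × closes — contains both D and ¬D.
  branch 2 (add (D → (D ∨ C))):
    ¬(¬D ↔ ¬D): β-rule — branch into ¬D, ¬¬D  //  ¬¬D, ¬D.
      branch 2.1 (add ¬D, ¬¬D):
        × closes — contains both D and ¬D.
      branch 2.2 (add ¬¬D, ¬D):
        × closes — contains both D and ¬D.
All 4 branches close.
Every branch closed, so the premises entail the conclusion.

Yes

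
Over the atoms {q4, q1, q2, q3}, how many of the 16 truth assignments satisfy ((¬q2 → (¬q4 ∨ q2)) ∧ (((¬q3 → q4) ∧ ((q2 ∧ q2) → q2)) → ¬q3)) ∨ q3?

Initial set: {(((¬q2 → (¬q4 ∨ q2)) ∧ (((¬q3 → q4) ∧ ((q2 ∧ q2) → q2)) → ¬q3)) ∨ q3)}.
(((¬q2 → (¬q4 ∨ q2)) ∧ (((¬q3 → q4) ∧ ((q2 ∧ q2) → q2)) → ¬q3)) ∨ q3): β-rule — branch into ((¬q2 → (¬q4 ∨ q2)) ∧ (((¬q3 → q4) ∧ ((q2 ∧ q2) → q2)) → ¬q3))  //  q3.
  branch 1 (add ((¬q2 → (¬q4 ∨ q2)) ∧ (((¬q3 → q4) ∧ ((q2 ∧ q2) → q2)) → ¬q3))):
    ((¬q2 → (¬q4 ∨ q2)) ∧ (((¬q3 → q4) ∧ ((q2 ∧ q2) → q2)) → ¬q3)): α-rule — add (¬q2 → (¬q4 ∨ q2)), (((¬q3 → q4) ∧ ((q2 ∧ q2) → q2)) → ¬q3).
    (¬q2 → (¬q4 ∨ q2)): β-rule — branch into ¬¬q2  //  (¬q4 ∨ q2).
      branch 1.1 (add ¬¬q2):
        (((¬q3 → q4) ∧ ((q2 ∧ q2) → q2)) → ¬q3): β-rule — branch into ¬((¬q3 → q4) ∧ ((q2 ∧ q2) → q2))  //  ¬q3.
          branch 1.1.1 (add ¬((¬q3 → q4) ∧ ((q2 ∧ q2) → q2))):
            ¬((¬q3 → q4) ∧ ((q2 ∧ q2) → q2)): β-rule — branch into ¬(¬q3 → q4)  //  ¬((q2 ∧ q2) → q2).
              branch 1.1.1.1 (add ¬(¬q3 → q4)):
                ¬(¬q3 → q4): α-rule — add ¬q3, ¬q4.
                ○ open, literals {q2=true, q3=false, q4=false}.
              branch 1.1.1.2 (add ¬((q2 ∧ q2) → q2)):
                ¬((q2 ∧ q2) → q2): α-rule — add (q2 ∧ q2), ¬q2.
                × closes — contains both q2 and ¬q2.
          branch 1.1.2 (add ¬q3):
            ○ open, literals {q2=true, q3=false}.
      branch 1.2 (add (¬q4 ∨ q2)):
        (((¬q3 → q4) ∧ ((q2 ∧ q2) → q2)) → ¬q3): β-rule — branch into ¬((¬q3 → q4) ∧ ((q2 ∧ q2) → q2))  //  ¬q3.
          branch 1.2.1 (add ¬((¬q3 → q4) ∧ ((q2 ∧ q2) → q2))):
            (¬q4 ∨ q2): β-rule — branch into ¬q4  //  q2.
              branch 1.2.1.1 (add ¬q4):
                ¬((¬q3 → q4) ∧ ((q2 ∧ q2) → q2)): β-rule — branch into ¬(¬q3 → q4)  //  ¬((q2 ∧ q2) → q2).
                  branch 1.2.1.1.1 (add ¬(¬q3 → q4)):
                    ¬(¬q3 → q4): α-rule — add ¬q3, ¬q4.
                    ○ open, literals {q3=false, q4=false}.
                  branch 1.2.1.1.2 (add ¬((q2 ∧ q2) → q2)):
                    ¬((q2 ∧ q2) → q2): α-rule — add (q2 ∧ q2), ¬q2.
                    (q2 ∧ q2): α-rule — add q2, q2.
                    × closes — contains both q2 and ¬q2.
              branch 1.2.1.2 (add q2):
                ¬((¬q3 → q4) ∧ ((q2 ∧ q2) → q2)): β-rule — branch into ¬(¬q3 → q4)  //  ¬((q2 ∧ q2) → q2).
                  branch 1.2.1.2.1 (add ¬(¬q3 → q4)):
                    ¬(¬q3 → q4): α-rule — add ¬q3, ¬q4.
                    ○ open, literals {q2=true, q3=false, q4=false}.
                  branch 1.2.1.2.2 (add ¬((q2 ∧ q2) → q2)):
                    ¬((q2 ∧ q2) → q2): α-rule — add (q2 ∧ q2), ¬q2.
                    × closes — contains both q2 and ¬q2.
          branch 1.2.2 (add ¬q3):
            (¬q4 ∨ q2): β-rule — branch into ¬q4  //  q2.
              branch 1.2.2.1 (add ¬q4):
                ○ open, literals {q3=false, q4=false}.
              branch 1.2.2.2 (add q2):
                ○ open, literals {q2=true, q3=false}.
  branch 2 (add q3):
    ○ open, literals {q3=true}.
3 branches closed, 7 open.
Each open branch fixes some atoms; the unmentioned ones are free. Counting distinct full assignments: branch {q2=true, q3=false, q4=false} (q1) contributes 2 new; branch {q2=true, q3=false} (q4, q1) contributes 2 new; branch {q3=false, q4=false} (q1, q2) contributes 2 new; branch {q2=true, q3=false, q4=false} (q1) contributes 0 new; branch {q3=false, q4=false} (q1, q2) contributes 0 new; branch {q2=true, q3=false} (q4, q1) contributes 0 new; branch {q3=true} (q4, q1, q2) contributes 8 new. Total: 14.

14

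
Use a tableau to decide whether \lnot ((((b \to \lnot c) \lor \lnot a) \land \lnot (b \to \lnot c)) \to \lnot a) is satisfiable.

Initial set: {\lnot ((((b \to \lnot c) \lor \lnot a) \land \lnot (b \to \lnot c)) \to \lnot a)}.
\lnot ((((b \to \lnot c) \lor \lnot a) \land \lnot (b \to \lnot c)) \to \lnot a): α-rule — add (((b \to \lnot c) \lor \lnot a) \land \lnot (b \to \lnot c)), \lnot \lnot a.
(((b \to \lnot c) \lor \lnot a) \land \lnot (b \to \lnot c)): α-rule — add ((b \to \lnot c) \lor \lnot a), \lnot (b \to \lnot c).
\lnot (b \to \lnot c): α-rule — add b, \lnot \lnot c.
((b \to \lnot c) \lor \lnot a): β-rule — branch into (b \to \lnot c)  //  \lnot a.
  branch 1 (add (b \to \lnot c)):
    (b \to \lnot c): β-rule — branch into \lnot b  //  \lnot c.
      branch 1.1 (add \lnot b):
        × closes — contains both b and \lnot b.
      branch 1.2 (add \lnot c):
        × closes — contains both c and \lnot c.
  branch 2 (add \lnot a):
    × closes — contains both a and \lnot a.
All 3 branches close.
Every branch closed; the formula is unsatisfiable.

Unsatisfiable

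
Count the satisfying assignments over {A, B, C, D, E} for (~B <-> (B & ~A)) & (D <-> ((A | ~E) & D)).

8

Initial set: {T ((~B <-> (B & ~A)) & (D <-> ((A | ~E) & D)))}.
T ((~B <-> (B & ~A)) & (D <-> ((A | ~E) & D))): α-rule — add T (~B <-> (B & ~A)), T (D <-> ((A | ~E) & D)).
T (~B <-> (B & ~A)): β-rule — branch into T ~B, T (B & ~A)  //  F ~B, F (B & ~A).
  branch 1 (add T ~B, T (B & ~A)):
    T (B & ~A): α-rule — add T B, T ~A.
    × closes — contains both B and ~B.
  branch 2 (add F ~B, F (B & ~A)):
    T (D <-> ((A | ~E) & D)): β-rule — branch into T D, T ((A | ~E) & D)  //  F D, F ((A | ~E) & D).
      branch 2.1 (add T D, T ((A | ~E) & D)):
        T ((A | ~E) & D): α-rule — add T (A | ~E), T D.
        F (B & ~A): β-rule — branch into F B  //  F ~A.
          branch 2.1.1 (add F B):
            × closes — contains both B and ~B.
          branch 2.1.2 (add F ~A):
            T (A | ~E): β-rule — branch into T A  //  T ~E.
              branch 2.1.2.1 (add T A):
                ○ open, literals {A=true, B=true, D=true}.
              branch 2.1.2.2 (add T ~E):
                ○ open, literals {A=true, B=true, D=true, E=false}.
      branch 2.2 (add F D, F ((A | ~E) & D)):
        F (B & ~A): β-rule — branch into F B  //  F ~A.
          branch 2.2.1 (add F B):
            × closes — contains both B and ~B.
          branch 2.2.2 (add F ~A):
            F ((A | ~E) & D): β-rule — branch into F (A | ~E)  //  F D.
              branch 2.2.2.1 (add F (A | ~E)):
                F (A | ~E): α-rule — add F A, F ~E.
                × closes — contains both A and ~A.
              branch 2.2.2.2 (add F D):
                ○ open, literals {A=true, B=true, D=false}.
4 branches closed, 3 open.
Each open branch fixes some atoms; the unmentioned ones are free. Counting distinct full assignments: branch {A=true, B=true, D=true} (C, E) contributes 4 new; branch {A=true, B=true, D=true, E=false} (C) contributes 0 new; branch {A=true, B=true, D=false} (C, E) contributes 4 new. Total: 8.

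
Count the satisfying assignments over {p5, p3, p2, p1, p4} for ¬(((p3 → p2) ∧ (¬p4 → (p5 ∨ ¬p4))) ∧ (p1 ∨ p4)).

Initial set: {¬(((p3 → p2) ∧ (¬p4 → (p5 ∨ ¬p4))) ∧ (p1 ∨ p4))}.
¬(((p3 → p2) ∧ (¬p4 → (p5 ∨ ¬p4))) ∧ (p1 ∨ p4)): β-rule — branch into ¬((p3 → p2) ∧ (¬p4 → (p5 ∨ ¬p4)))  //  ¬(p1 ∨ p4).
  branch 1 (add ¬((p3 → p2) ∧ (¬p4 → (p5 ∨ ¬p4)))):
    ¬((p3 → p2) ∧ (¬p4 → (p5 ∨ ¬p4))): β-rule — branch into ¬(p3 → p2)  //  ¬(¬p4 → (p5 ∨ ¬p4)).
      branch 1.1 (add ¬(p3 → p2)):
        ¬(p3 → p2): α-rule — add p3, ¬p2.
        ○ open, literals {p2=0, p3=1}.
      branch 1.2 (add ¬(¬p4 → (p5 ∨ ¬p4))):
        ¬(¬p4 → (p5 ∨ ¬p4)): α-rule — add ¬p4, ¬(p5 ∨ ¬p4).
        ¬(p5 ∨ ¬p4): α-rule — add ¬p5, ¬¬p4.
        × closes — contains both p4 and ¬p4.
  branch 2 (add ¬(p1 ∨ p4)):
    ¬(p1 ∨ p4): α-rule — add ¬p1, ¬p4.
    ○ open, literals {p1=0, p4=0}.
1 branch closed, 2 open.
Each open branch fixes some atoms; the unmentioned ones are free. Counting distinct full assignments: branch {p2=0, p3=1} (p5, p1, p4) contributes 8 new; branch {p1=0, p4=0} (p5, p3, p2) contributes 6 new. Total: 14.

14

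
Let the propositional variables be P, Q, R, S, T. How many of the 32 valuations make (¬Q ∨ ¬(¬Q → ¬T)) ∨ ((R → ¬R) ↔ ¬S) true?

Initial set: {T ((¬Q ∨ ¬(¬Q → ¬T)) ∨ ((R → ¬R) ↔ ¬S))}.
T ((¬Q ∨ ¬(¬Q → ¬T)) ∨ ((R → ¬R) ↔ ¬S)): β-rule — branch into T (¬Q ∨ ¬(¬Q → ¬T))  //  T ((R → ¬R) ↔ ¬S).
  branch 1 (add T (¬Q ∨ ¬(¬Q → ¬T))):
    T (¬Q ∨ ¬(¬Q → ¬T)): β-rule — branch into T ¬Q  //  T ¬(¬Q → ¬T).
      branch 1.1 (add T ¬Q):
        ○ open, literals {Q=F}.
      branch 1.2 (add T ¬(¬Q → ¬T)):
        T ¬(¬Q → ¬T): α-rule — add T ¬Q, F ¬T.
        ○ open, literals {Q=F, T=T}.
  branch 2 (add T ((R → ¬R) ↔ ¬S)):
    T ((R → ¬R) ↔ ¬S): β-rule — branch into T (R → ¬R), T ¬S  //  F (R → ¬R), F ¬S.
      branch 2.1 (add T (R → ¬R), T ¬S):
        T (R → ¬R): β-rule — branch into F R  //  T ¬R.
          branch 2.1.1 (add F R):
            ○ open, literals {R=F, S=F}.
          branch 2.1.2 (add T ¬R):
            ○ open, literals {R=F, S=F}.
      branch 2.2 (add F (R → ¬R), F ¬S):
        F (R → ¬R): α-rule — add T R, F ¬R.
        ○ open, literals {R=T, S=T}.
0 branches closed, 5 open.
Each open branch fixes some atoms; the unmentioned ones are free. Counting distinct full assignments: branch {Q=F} (P, R, S, T) contributes 16 new; branch {Q=F, T=T} (P, R, S) contributes 0 new; branch {R=F, S=F} (P, Q, T) contributes 4 new; branch {R=F, S=F} (P, Q, T) contributes 0 new; branch {R=T, S=T} (P, Q, T) contributes 4 new. Total: 24.

24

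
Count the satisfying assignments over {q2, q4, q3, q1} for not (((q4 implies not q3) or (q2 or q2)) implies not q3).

6

Initial set: {not (((q4 implies not q3) or (q2 or q2)) implies not q3)}.
not (((q4 implies not q3) or (q2 or q2)) implies not q3): α-rule — add ((q4 implies not q3) or (q2 or q2)), not not q3.
((q4 implies not q3) or (q2 or q2)): β-rule — branch into (q4 implies not q3)  //  (q2 or q2).
  branch 1 (add (q4 implies not q3)):
    (q4 implies not q3): β-rule — branch into not q4  //  not q3.
      branch 1.1 (add not q4):
        ○ open, literals {q3=true, q4=false}.
      branch 1.2 (add not q3):
        × closes — contains both q3 and not q3.
  branch 2 (add (q2 or q2)):
    (q2 or q2): β-rule — branch into q2  //  q2.
      branch 2.1 (add q2):
        ○ open, literals {q2=true, q3=true}.
      branch 2.2 (add q2):
        ○ open, literals {q2=true, q3=true}.
1 branch closed, 3 open.
Each open branch fixes some atoms; the unmentioned ones are free. Counting distinct full assignments: branch {q3=true, q4=false} (q2, q1) contributes 4 new; branch {q2=true, q3=true} (q4, q1) contributes 2 new; branch {q2=true, q3=true} (q4, q1) contributes 0 new. Total: 6.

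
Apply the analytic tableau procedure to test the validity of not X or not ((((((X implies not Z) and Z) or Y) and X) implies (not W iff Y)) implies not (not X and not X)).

Assume the negation and expand:
Initial set: {not (not X or not ((((((X implies not Z) and Z) or Y) and X) implies (not W iff Y)) implies not (not X and not X)))}.
not (not X or not ((((((X implies not Z) and Z) or Y) and X) implies (not W iff Y)) implies not (not X and not X))): α-rule — add not not X, not not ((((((X implies not Z) and Z) or Y) and X) implies (not W iff Y)) implies not (not X and not X)).
not not ((((((X implies not Z) and Z) or Y) and X) implies (not W iff Y)) implies not (not X and not X)): β-rule — branch into not (((((X implies not Z) and Z) or Y) and X) implies (not W iff Y))  //  not (not X and not X).
  branch 1 (add not (((((X implies not Z) and Z) or Y) and X) implies (not W iff Y))):
    not (((((X implies not Z) and Z) or Y) and X) implies (not W iff Y)): α-rule — add ((((X implies not Z) and Z) or Y) and X), not (not W iff Y).
    ((((X implies not Z) and Z) or Y) and X): α-rule — add (((X implies not Z) and Z) or Y), X.
    not (not W iff Y): β-rule — branch into not W, not Y  //  not not W, Y.
      branch 1.1 (add not W, not Y):
        (((X implies not Z) and Z) or Y): β-rule — branch into ((X implies not Z) and Z)  //  Y.
          branch 1.1.1 (add ((X implies not Z) and Z)):
            ((X implies not Z) and Z): α-rule — add (X implies not Z), Z.
            (X implies not Z): β-rule — branch into not X  //  not Z.
              branch 1.1.1.1 (add not X):
                × closes — contains both X and not X.
              branch 1.1.1.2 (add not Z):
                × closes — contains both Z and not Z.
          branch 1.1.2 (add Y):
            × closes — contains both Y and not Y.
      branch 1.2 (add not not W, Y):
        (((X implies not Z) and Z) or Y): β-rule — branch into ((X implies not Z) and Z)  //  Y.
          branch 1.2.1 (add ((X implies not Z) and Z)):
            ((X implies not Z) and Z): α-rule — add (X implies not Z), Z.
            (X implies not Z): β-rule — branch into not X  //  not Z.
              branch 1.2.1.1 (add not X):
                × closes — contains both X and not X.
              branch 1.2.1.2 (add not Z):
                × closes — contains both Z and not Z.
          branch 1.2.2 (add Y):
            ○ open, literals {W=true, X=true, Y=true}.
  branch 2 (add not (not X and not X)):
    not (not X and not X): β-rule — branch into not not X  //  not not X.
      branch 2.1 (add not not X):
        ○ open, literals {X=true}.
      branch 2.2 (add not not X):
        ○ open, literals {X=true}.
5 branches closed, 3 open.
An open branch gives a countermodel: W=true, X=true, Y=true (unmentioned atoms arbitrary); under it the original formula is false.

Not valid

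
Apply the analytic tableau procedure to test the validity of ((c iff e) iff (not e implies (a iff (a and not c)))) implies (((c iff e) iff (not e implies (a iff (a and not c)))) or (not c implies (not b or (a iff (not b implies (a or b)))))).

Assume the negation and expand:
Initial set: {F (((c iff e) iff (not e implies (a iff (a and not c)))) implies (((c iff e) iff (not e implies (a iff (a and not c)))) or (not c implies (not b or (a iff (not b implies (a or b)))))))}.
F (((c iff e) iff (not e implies (a iff (a and not c)))) implies (((c iff e) iff (not e implies (a iff (a and not c)))) or (not c implies (not b or (a iff (not b implies (a or b))))))): α-rule — add T ((c iff e) iff (not e implies (a iff (a and not c)))), F (((c iff e) iff (not e implies (a iff (a and not c)))) or (not c implies (not b or (a iff (not b implies (a or b)))))).
F (((c iff e) iff (not e implies (a iff (a and not c)))) or (not c implies (not b or (a iff (not b implies (a or b)))))): α-rule — add F ((c iff e) iff (not e implies (a iff (a and not c)))), F (not c implies (not b or (a iff (not b implies (a or b))))).
F (not c implies (not b or (a iff (not b implies (a or b))))): α-rule — add T not c, F (not b or (a iff (not b implies (a or b)))).
F (not b or (a iff (not b implies (a or b)))): α-rule — add F not b, F (a iff (not b implies (a or b))).
T ((c iff e) iff (not e implies (a iff (a and not c)))): β-rule — branch into T (c iff e), T (not e implies (a iff (a and not c)))  //  F (c iff e), F (not e implies (a iff (a and not c))).
  branch 1 (add T (c iff e), T (not e implies (a iff (a and not c)))):
    F ((c iff e) iff (not e implies (a iff (a and not c)))): β-rule — branch into T (c iff e), F (not e implies (a iff (a and not c)))  //  F (c iff e), T (not e implies (a iff (a and not c))).
      branch 1.1 (add T (c iff e), F (not e implies (a iff (a and not c)))):
        F (not e implies (a iff (a and not c))): α-rule — add T not e, F (a iff (a and not c)).
        F (a iff (not b implies (a or b))): β-rule — branch into T a, F (not b implies (a or b))  //  F a, T (not b implies (a or b)).
          branch 1.1.1 (add T a, F (not b implies (a or b))):
            F (not b implies (a or b)): α-rule — add T not b, F (a or b).
            × closes — contains both b and not b.
          branch 1.1.2 (add F a, T (not b implies (a or b))):
            T (c iff e): β-rule — branch into T c, T e  //  F c, F e.
              branch 1.1.2.1 (add T c, T e):
                × closes — contains both c and not c.
              branch 1.1.2.2 (add F c, F e):
                T (not e implies (a iff (a and not c))): β-rule — branch into F not e  //  T (a iff (a and not c)).
                  branch 1.1.2.2.1 (add F not e):
                    × closes — contains both e and not e.
                  branch 1.1.2.2.2 (add T (a iff (a and not c))):
                    T (c iff e): β-rule — branch into T c, T e  //  F c, F e.
                      branch 1.1.2.2.2.1 (add T c, T e):
                        × closes — contains both c and not c.
                      branch 1.1.2.2.2.2 (add F c, F e):
                        F (a iff (a and not c)): β-rule — branch into T a, F (a and not c)  //  F a, T (a and not c).
                          branch 1.1.2.2.2.2.1 (add T a, F (a and not c)):
                            × closes — contains both a and not a.
                          branch 1.1.2.2.2.2.2 (add F a, T (a and not c)):
                            T (a and not c): α-rule — add T a, T not c.
                            × closes — contains both a and not a.
      branch 1.2 (add F (c iff e), T (not e implies (a iff (a and not c)))):
        F (a iff (not b implies (a or b))): β-rule — branch into T a, F (not b implies (a or b))  //  F a, T (not b implies (a or b)).
          branch 1.2.1 (add T a, F (not b implies (a or b))):
            F (not b implies (a or b)): α-rule — add T not b, F (a or b).
            × closes — contains both b and not b.
          branch 1.2.2 (add F a, T (not b implies (a or b))):
            T (c iff e): β-rule — branch into T c, T e  //  F c, F e.
              branch 1.2.2.1 (add T c, T e):
                × closes — contains both c and not c.
              branch 1.2.2.2 (add F c, F e):
                T (not e implies (a iff (a and not c))): β-rule — branch into F not e  //  T (a iff (a and not c)).
                  branch 1.2.2.2.1 (add F not e):
                    × closes — contains both e and not e.
                  branch 1.2.2.2.2 (add T (a iff (a and not c))):
                    F (c iff e): β-rule — branch into T c, F e  //  F c, T e.
                      branch 1.2.2.2.2.1 (add T c, F e):
                        × closes — contains both c and not c.
                      branch 1.2.2.2.2.2 (add F c, T e):
                        × closes — contains both e and not e.
  branch 2 (add F (c iff e), F (not e implies (a iff (a and not c)))):
    F (not e implies (a iff (a and not c))): α-rule — add T not e, F (a iff (a and not c)).
    F ((c iff e) iff (not e implies (a iff (a and not c)))): β-rule — branch into T (c iff e), F (not e implies (a iff (a and not c)))  //  F (c iff e), T (not e implies (a iff (a and not c))).
      branch 2.1 (add T (c iff e), F (not e implies (a iff (a and not c)))):
        F (not e implies (a iff (a and not c))): α-rule — add T not e, F (a iff (a and not c)).
        F (a iff (not b implies (a or b))): β-rule — branch into T a, F (not b implies (a or b))  //  F a, T (not b implies (a or b)).
          branch 2.1.1 (add T a, F (not b implies (a or b))):
            F (not b implies (a or b)): α-rule — add T not b, F (a or b).
            × closes — contains both b and not b.
          branch 2.1.2 (add F a, T (not b implies (a or b))):
            F (c iff e): β-rule — branch into T c, F e  //  F c, T e.
              branch 2.1.2.1 (add T c, F e):
                × closes — contains both c and not c.
              branch 2.1.2.2 (add F c, T e):
                × closes — contains both e and not e.
      branch 2.2 (add F (c iff e), T (not e implies (a iff (a and not c)))):
        F (a iff (not b implies (a or b))): β-rule — branch into T a, F (not b implies (a or b))  //  F a, T (not b implies (a or b)).
          branch 2.2.1 (add T a, F (not b implies (a or b))):
            F (not b implies (a or b)): α-rule — add T not b, F (a or b).
            × closes — contains both b and not b.
          branch 2.2.2 (add F a, T (not b implies (a or b))):
            F (c iff e): β-rule — branch into T c, F e  //  F c, T e.
              branch 2.2.2.1 (add T c, F e):
                × closes — contains both c and not c.
              branch 2.2.2.2 (add F c, T e):
                × closes — contains both e and not e.
All 17 branches close.
Every branch closed, so the negation is unsatisfiable and the formula is valid.

Valid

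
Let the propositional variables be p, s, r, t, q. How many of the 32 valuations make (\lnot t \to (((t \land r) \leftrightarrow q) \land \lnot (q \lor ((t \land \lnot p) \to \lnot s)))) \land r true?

Initial set: {((\lnot t \to (((t \land r) \leftrightarrow q) \land \lnot (q \lor ((t \land \lnot p) \to \lnot s)))) \land r)}.
((\lnot t \to (((t \land r) \leftrightarrow q) \land \lnot (q \lor ((t \land \lnot p) \to \lnot s)))) \land r): α-rule — add (\lnot t \to (((t \land r) \leftrightarrow q) \land \lnot (q \lor ((t \land \lnot p) \to \lnot s)))), r.
(\lnot t \to (((t \land r) \leftrightarrow q) \land \lnot (q \lor ((t \land \lnot p) \to \lnot s)))): β-rule — branch into \lnot \lnot t  //  (((t \land r) \leftrightarrow q) \land \lnot (q \lor ((t \land \lnot p) \to \lnot s))).
  branch 1 (add \lnot \lnot t):
    ○ open, literals {r=true, t=true}.
  branch 2 (add (((t \land r) \leftrightarrow q) \land \lnot (q \lor ((t \land \lnot p) \to \lnot s)))):
    (((t \land r) \leftrightarrow q) \land \lnot (q \lor ((t \land \lnot p) \to \lnot s))): α-rule — add ((t \land r) \leftrightarrow q), \lnot (q \lor ((t \land \lnot p) \to \lnot s)).
    \lnot (q \lor ((t \land \lnot p) \to \lnot s)): α-rule — add \lnot q, \lnot ((t \land \lnot p) \to \lnot s).
    \lnot ((t \land \lnot p) \to \lnot s): α-rule — add (t \land \lnot p), \lnot \lnot s.
    (t \land \lnot p): α-rule — add t, \lnot p.
    ((t \land r) \leftrightarrow q): β-rule — branch into (t \land r), q  //  \lnot (t \land r), \lnot q.
      branch 2.1 (add (t \land r), q):
        × closes — contains both q and \lnot q.
      branch 2.2 (add \lnot (t \land r), \lnot q):
        \lnot (t \land r): β-rule — branch into \lnot t  //  \lnot r.
          branch 2.2.1 (add \lnot t):
            × closes — contains both t and \lnot t.
          branch 2.2.2 (add \lnot r):
            × closes — contains both r and \lnot r.
3 branches closed, 1 open.
Each open branch fixes some atoms; the unmentioned ones are free. Counting distinct full assignments: branch {r=true, t=true} (p, s, q) contributes 8 new. Total: 8.

8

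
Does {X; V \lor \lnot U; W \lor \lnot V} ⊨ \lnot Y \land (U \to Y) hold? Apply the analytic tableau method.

No

Initial set: {T X; T (V \lor \lnot U); T (W \lor \lnot V); F (\lnot Y \land (U \to Y))}.
T (V \lor \lnot U): β-rule — branch into T V  //  T \lnot U.
  branch 1 (add T V):
    T (W \lor \lnot V): β-rule — branch into T W  //  T \lnot V.
      branch 1.1 (add T W):
        F (\lnot Y \land (U \to Y)): β-rule — branch into F \lnot Y  //  F (U \to Y).
          branch 1.1.1 (add F \lnot Y):
            ○ open, literals {V=1, W=1, X=1, Y=1}.
          branch 1.1.2 (add F (U \to Y)):
            F (U \to Y): α-rule — add T U, F Y.
            ○ open, literals {U=1, V=1, W=1, X=1, Y=0}.
      branch 1.2 (add T \lnot V):
        × closes — contains both V and \lnot V.
  branch 2 (add T \lnot U):
    T (W \lor \lnot V): β-rule — branch into T W  //  T \lnot V.
      branch 2.1 (add T W):
        F (\lnot Y \land (U \to Y)): β-rule — branch into F \lnot Y  //  F (U \to Y).
          branch 2.1.1 (add F \lnot Y):
            ○ open, literals {U=0, W=1, X=1, Y=1}.
          branch 2.1.2 (add F (U \to Y)):
            F (U \to Y): α-rule — add T U, F Y.
            × closes — contains both U and \lnot U.
      branch 2.2 (add T \lnot V):
        F (\lnot Y \land (U \to Y)): β-rule — branch into F \lnot Y  //  F (U \to Y).
          branch 2.2.1 (add F \lnot Y):
            ○ open, literals {U=0, V=0, X=1, Y=1}.
          branch 2.2.2 (add F (U \to Y)):
            F (U \to Y): α-rule — add T U, F Y.
            × closes — contains both U and \lnot U.
3 branches closed, 4 open.
An open branch gives a countermodel: V=1, W=1, X=1, Y=1 (unmentioned atoms arbitrary); the premises hold there but the conclusion fails.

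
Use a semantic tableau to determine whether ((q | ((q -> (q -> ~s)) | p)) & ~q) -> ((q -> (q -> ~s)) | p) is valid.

Valid

Assume the negation and expand:
Initial set: {F (((q | ((q -> (q -> ~s)) | p)) & ~q) -> ((q -> (q -> ~s)) | p))}.
F (((q | ((q -> (q -> ~s)) | p)) & ~q) -> ((q -> (q -> ~s)) | p)): α-rule — add T ((q | ((q -> (q -> ~s)) | p)) & ~q), F ((q -> (q -> ~s)) | p).
T ((q | ((q -> (q -> ~s)) | p)) & ~q): α-rule — add T (q | ((q -> (q -> ~s)) | p)), T ~q.
F ((q -> (q -> ~s)) | p): α-rule — add F (q -> (q -> ~s)), F p.
F (q -> (q -> ~s)): α-rule — add T q, F (q -> ~s).
× closes — contains both q and ~q.
All 1 branch closes.
Every branch closed, so the negation is unsatisfiable and the formula is valid.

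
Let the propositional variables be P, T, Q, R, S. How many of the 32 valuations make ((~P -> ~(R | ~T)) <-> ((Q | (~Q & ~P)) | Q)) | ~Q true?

26

Initial set: {(((~P -> ~(R | ~T)) <-> ((Q | (~Q & ~P)) | Q)) | ~Q)}.
(((~P -> ~(R | ~T)) <-> ((Q | (~Q & ~P)) | Q)) | ~Q): β-rule — branch into ((~P -> ~(R | ~T)) <-> ((Q | (~Q & ~P)) | Q))  //  ~Q.
  branch 1 (add ((~P -> ~(R | ~T)) <-> ((Q | (~Q & ~P)) | Q))):
    ((~P -> ~(R | ~T)) <-> ((Q | (~Q & ~P)) | Q)): β-rule — branch into (~P -> ~(R | ~T)), ((Q | (~Q & ~P)) | Q)  //  ~(~P -> ~(R | ~T)), ~((Q | (~Q & ~P)) | Q).
      branch 1.1 (add (~P -> ~(R | ~T)), ((Q | (~Q & ~P)) | Q)):
        (~P -> ~(R | ~T)): β-rule — branch into ~~P  //  ~(R | ~T).
          branch 1.1.1 (add ~~P):
            ((Q | (~Q & ~P)) | Q): β-rule — branch into (Q | (~Q & ~P))  //  Q.
              branch 1.1.1.1 (add (Q | (~Q & ~P))):
                (Q | (~Q & ~P)): β-rule — branch into Q  //  (~Q & ~P).
                  branch 1.1.1.1.1 (add Q):
                    ○ open, literals {P=true, Q=true}.
                  branch 1.1.1.1.2 (add (~Q & ~P)):
                    (~Q & ~P): α-rule — add ~Q, ~P.
                    × closes — contains both P and ~P.
              branch 1.1.1.2 (add Q):
                ○ open, literals {P=true, Q=true}.
          branch 1.1.2 (add ~(R | ~T)):
            ~(R | ~T): α-rule — add ~R, ~~T.
            ((Q | (~Q & ~P)) | Q): β-rule — branch into (Q | (~Q & ~P))  //  Q.
              branch 1.1.2.1 (add (Q | (~Q & ~P))):
                (Q | (~Q & ~P)): β-rule — branch into Q  //  (~Q & ~P).
                  branch 1.1.2.1.1 (add Q):
                    ○ open, literals {Q=true, R=false, T=true}.
                  branch 1.1.2.1.2 (add (~Q & ~P)):
                    (~Q & ~P): α-rule — add ~Q, ~P.
                    ○ open, literals {P=false, Q=false, R=false, T=true}.
              branch 1.1.2.2 (add Q):
                ○ open, literals {Q=true, R=false, T=true}.
      branch 1.2 (add ~(~P -> ~(R | ~T)), ~((Q | (~Q & ~P)) | Q)):
        ~(~P -> ~(R | ~T)): α-rule — add ~P, ~~(R | ~T).
        ~((Q | (~Q & ~P)) | Q): α-rule — add ~(Q | (~Q & ~P)), ~Q.
        ~(Q | (~Q & ~P)): α-rule — add ~Q, ~(~Q & ~P).
        ~~(R | ~T): β-rule — branch into R  //  ~T.
          branch 1.2.1 (add R):
            ~(~Q & ~P): β-rule — branch into ~~Q  //  ~~P.
              branch 1.2.1.1 (add ~~Q):
                × closes — contains both Q and ~Q.
              branch 1.2.1.2 (add ~~P):
                × closes — contains both P and ~P.
          branch 1.2.2 (add ~T):
            ~(~Q & ~P): β-rule — branch into ~~Q  //  ~~P.
              branch 1.2.2.1 (add ~~Q):
                × closes — contains both Q and ~Q.
              branch 1.2.2.2 (add ~~P):
                × closes — contains both P and ~P.
  branch 2 (add ~Q):
    ○ open, literals {Q=false}.
5 branches closed, 6 open.
Each open branch fixes some atoms; the unmentioned ones are free. Counting distinct full assignments: branch {P=true, Q=true} (T, R, S) contributes 8 new; branch {P=true, Q=true} (T, R, S) contributes 0 new; branch {Q=true, R=false, T=true} (P, S) contributes 2 new; branch {P=false, Q=false, R=false, T=true} (S) contributes 2 new; branch {Q=true, R=false, T=true} (P, S) contributes 0 new; branch {Q=false} (P, T, R, S) contributes 14 new. Total: 26.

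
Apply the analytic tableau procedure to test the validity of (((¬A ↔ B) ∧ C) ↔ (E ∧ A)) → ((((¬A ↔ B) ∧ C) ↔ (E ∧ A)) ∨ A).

Assume the negation and expand:
Initial set: {¬((((¬A ↔ B) ∧ C) ↔ (E ∧ A)) → ((((¬A ↔ B) ∧ C) ↔ (E ∧ A)) ∨ A))}.
¬((((¬A ↔ B) ∧ C) ↔ (E ∧ A)) → ((((¬A ↔ B) ∧ C) ↔ (E ∧ A)) ∨ A)): α-rule — add (((¬A ↔ B) ∧ C) ↔ (E ∧ A)), ¬((((¬A ↔ B) ∧ C) ↔ (E ∧ A)) ∨ A).
¬((((¬A ↔ B) ∧ C) ↔ (E ∧ A)) ∨ A): α-rule — add ¬(((¬A ↔ B) ∧ C) ↔ (E ∧ A)), ¬A.
(((¬A ↔ B) ∧ C) ↔ (E ∧ A)): β-rule — branch into ((¬A ↔ B) ∧ C), (E ∧ A)  //  ¬((¬A ↔ B) ∧ C), ¬(E ∧ A).
  branch 1 (add ((¬A ↔ B) ∧ C), (E ∧ A)):
    ((¬A ↔ B) ∧ C): α-rule — add (¬A ↔ B), C.
    (E ∧ A): α-rule — add E, A.
    × closes — contains both A and ¬A.
  branch 2 (add ¬((¬A ↔ B) ∧ C), ¬(E ∧ A)):
    ¬(((¬A ↔ B) ∧ C) ↔ (E ∧ A)): β-rule — branch into ((¬A ↔ B) ∧ C), ¬(E ∧ A)  //  ¬((¬A ↔ B) ∧ C), (E ∧ A).
      branch 2.1 (add ((¬A ↔ B) ∧ C), ¬(E ∧ A)):
        ((¬A ↔ B) ∧ C): α-rule — add (¬A ↔ B), C.
        ¬((¬A ↔ B) ∧ C): β-rule — branch into ¬(¬A ↔ B)  //  ¬C.
          branch 2.1.1 (add ¬(¬A ↔ B)):
            ¬(E ∧ A): β-rule — branch into ¬E  //  ¬A.
              branch 2.1.1.1 (add ¬E):
                ¬(E ∧ A): β-rule — branch into ¬E  //  ¬A.
                  branch 2.1.1.1.1 (add ¬E):
                    (¬A ↔ B): β-rule — branch into ¬A, B  //  ¬¬A, ¬B.
                      branch 2.1.1.1.1.1 (add ¬A, B):
                        ¬(¬A ↔ B): β-rule — branch into ¬A, ¬B  //  ¬¬A, B.
                          branch 2.1.1.1.1.1.1 (add ¬A, ¬B):
                            × closes — contains both B and ¬B.
                          branch 2.1.1.1.1.1.2 (add ¬¬A, B):
                            × closes — contains both A and ¬A.
                      branch 2.1.1.1.1.2 (add ¬¬A, ¬B):
                        × closes — contains both A and ¬A.
                  branch 2.1.1.1.2 (add ¬A):
                    (¬A ↔ B): β-rule — branch into ¬A, B  //  ¬¬A, ¬B.
                      branch 2.1.1.1.2.1 (add ¬A, B):
                        ¬(¬A ↔ B): β-rule — branch into ¬A, ¬B  //  ¬¬A, B.
                          branch 2.1.1.1.2.1.1 (add ¬A, ¬B):
                            × closes — contains both B and ¬B.
                          branch 2.1.1.1.2.1.2 (add ¬¬A, B):
                            × closes — contains both A and ¬A.
                      branch 2.1.1.1.2.2 (add ¬¬A, ¬B):
                        × closes — contains both A and ¬A.
              branch 2.1.1.2 (add ¬A):
                ¬(E ∧ A): β-rule — branch into ¬E  //  ¬A.
                  branch 2.1.1.2.1 (add ¬E):
                    (¬A ↔ B): β-rule — branch into ¬A, B  //  ¬¬A, ¬B.
                      branch 2.1.1.2.1.1 (add ¬A, B):
                        ¬(¬A ↔ B): β-rule — branch into ¬A, ¬B  //  ¬¬A, B.
                          branch 2.1.1.2.1.1.1 (add ¬A, ¬B):
                            × closes — contains both B and ¬B.
                          branch 2.1.1.2.1.1.2 (add ¬¬A, B):
                            × closes — contains both A and ¬A.
                      branch 2.1.1.2.1.2 (add ¬¬A, ¬B):
                        × closes — contains both A and ¬A.
                  branch 2.1.1.2.2 (add ¬A):
                    (¬A ↔ B): β-rule — branch into ¬A, B  //  ¬¬A, ¬B.
                      branch 2.1.1.2.2.1 (add ¬A, B):
                        ¬(¬A ↔ B): β-rule — branch into ¬A, ¬B  //  ¬¬A, B.
                          branch 2.1.1.2.2.1.1 (add ¬A, ¬B):
                            × closes — contains both B and ¬B.
                          branch 2.1.1.2.2.1.2 (add ¬¬A, B):
                            × closes — contains both A and ¬A.
                      branch 2.1.1.2.2.2 (add ¬¬A, ¬B):
                        × closes — contains both A and ¬A.
          branch 2.1.2 (add ¬C):
            × closes — contains both C and ¬C.
      branch 2.2 (add ¬((¬A ↔ B) ∧ C), (E ∧ A)):
        (E ∧ A): α-rule — add E, A.
        × closes — contains both A and ¬A.
All 15 branches close.
Every branch closed, so the negation is unsatisfiable and the formula is valid.

Valid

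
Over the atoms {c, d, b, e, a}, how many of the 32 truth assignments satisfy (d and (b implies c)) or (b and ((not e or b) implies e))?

Initial set: {((d and (b implies c)) or (b and ((not e or b) implies e)))}.
((d and (b implies c)) or (b and ((not e or b) implies e))): β-rule — branch into (d and (b implies c))  //  (b and ((not e or b) implies e)).
  branch 1 (add (d and (b implies c))):
    (d and (b implies c)): α-rule — add d, (b implies c).
    (b implies c): β-rule — branch into not b  //  c.
      branch 1.1 (add not b):
        ○ open, literals {b=0, d=1}.
      branch 1.2 (add c):
        ○ open, literals {c=1, d=1}.
  branch 2 (add (b and ((not e or b) implies e))):
    (b and ((not e or b) implies e)): α-rule — add b, ((not e or b) implies e).
    ((not e or b) implies e): β-rule — branch into not (not e or b)  //  e.
      branch 2.1 (add not (not e or b)):
        not (not e or b): α-rule — add not not e, not b.
        × closes — contains both b and not b.
      branch 2.2 (add e):
        ○ open, literals {b=1, e=1}.
1 branch closed, 3 open.
Each open branch fixes some atoms; the unmentioned ones are free. Counting distinct full assignments: branch {b=0, d=1} (c, e, a) contributes 8 new; branch {c=1, d=1} (b, e, a) contributes 4 new; branch {b=1, e=1} (c, d, a) contributes 6 new. Total: 18.

18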